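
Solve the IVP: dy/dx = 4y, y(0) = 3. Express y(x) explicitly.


General solution of y' = 4y is y = Ce^(4x).
Apply y(0) = 3: C = 3.
Particular solution: y = 3e^(4x).


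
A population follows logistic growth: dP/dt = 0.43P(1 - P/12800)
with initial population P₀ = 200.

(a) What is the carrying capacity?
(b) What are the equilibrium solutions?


Logistic ODE dP/dt = 0.43P(1 - P/12800) has equilibria where dP/dt = 0, i.e. P = 0 or P = 12800.
The coefficient (1 - P/K) = 0 when P = K, identifying K = 12800 as the carrying capacity.
(a) K = 12800; (b) equilibria P = 0 and P = 12800.


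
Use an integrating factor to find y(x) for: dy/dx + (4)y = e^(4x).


P(x) = 4 ⇒ μ = e^(4x).
(μ y)' = e^(8x) ⇒ μ y = (1/8)e^(8x) + C.
Divide by μ: y = (1/8)e^(4x) + Ce^(-4x).


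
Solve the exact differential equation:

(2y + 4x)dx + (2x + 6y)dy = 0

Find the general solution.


Check exactness: ∂M/∂y = 2 and ∂N/∂x = 2; equal, so the equation is exact.
Integrate M with respect to x (treating y as constant): ∫M dx = 2xy + 2x^2 + h(y).
Differentiate w.r.t. y and set equal to N: the x-dependent terms already match, leaving h'(y) = 6y. Integrate: h(y) = 3y^2.
So F(x,y) = 2xy + 2x^2 + 3y^2.
General solution: 2xy + 2x^2 + 3y^2 = C.


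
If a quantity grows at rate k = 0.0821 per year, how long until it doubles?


Exponential growth: P(t) = P₀ e^(0.0821t). Set P(t)/P₀ = 2: e^(0.0821t) = 2.
Solve: t = ln(2)/0.0821 ≈ 8.44 years.


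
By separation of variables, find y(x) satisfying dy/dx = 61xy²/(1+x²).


Separate: dy/y² = 61x/(1+x²) dx.
Integrate LHS: ∫ dy/y² = -1/y.
Integrate RHS via u = 1+x²: (61/2)ln(1+x²) + C.
Result: -1/y = (61/2)ln(1+x²) + C.


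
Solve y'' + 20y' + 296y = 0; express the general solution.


Characteristic equation: r² + 20r + 296 = 0.
Discriminant is negative; roots r = -10 ± 14i (complex conjugate pair).
General solution uses e^(α x)(C₁ cos(β x) + C₂ sin(β x)): y = e^(-10x)(C₁cos(14x) + C₂sin(14x)).


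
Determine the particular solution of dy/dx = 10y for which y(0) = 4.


General solution of y' = 10y is y = Ce^(10x).
Apply y(0) = 4: C = 4.
Particular solution: y = 4e^(10x).


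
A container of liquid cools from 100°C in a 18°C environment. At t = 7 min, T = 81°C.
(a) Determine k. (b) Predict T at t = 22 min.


Newton's law: T(t) = T_a + (T₀ - T_a)e^(-kt).
(a) Use T(7) = 81: (81 - 18)/(100 - 18) = e^(-k·7), so k = -ln(0.768)/7 ≈ 0.0377.
(b) Apply k to t = 22: T(22) = 18 + (82)e^(-0.828) ≈ 53.8°C.


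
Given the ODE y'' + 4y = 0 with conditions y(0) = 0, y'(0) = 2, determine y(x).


Characteristic roots of r² + 4 = 0 are ±2i, so y = C₁cos(2x) + C₂sin(2x).
Apply y(0) = 0: C₁ = 0. Differentiate and apply y'(0) = 2: 2·C₂ = 2, so C₂ = 1.
Particular solution: y = sin(2x).


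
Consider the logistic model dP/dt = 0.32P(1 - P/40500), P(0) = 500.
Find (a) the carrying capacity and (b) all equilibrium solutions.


Logistic ODE dP/dt = 0.32P(1 - P/40500) has equilibria where dP/dt = 0, i.e. P = 0 or P = 40500.
The coefficient (1 - P/K) = 0 when P = K, identifying K = 40500 as the carrying capacity.
(a) K = 40500; (b) equilibria P = 0 and P = 40500.


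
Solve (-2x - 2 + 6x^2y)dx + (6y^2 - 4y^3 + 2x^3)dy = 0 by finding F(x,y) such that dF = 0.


Check exactness: ∂M/∂y = 6x^2 and ∂N/∂x = 6x^2; equal, so the equation is exact.
Integrate M with respect to x (treating y as constant): ∫M dx = -x^2 - 2x + 2x^3y + h(y).
Differentiate w.r.t. y and set equal to N: the x-dependent terms already match, leaving h'(y) = 6y^2 - 4y^3. Integrate: h(y) = 2y^3 - y^4.
So F(x,y) = -x^2 - 2x + 2y^3 - y^4 + 2x^3y.
General solution: -x^2 - 2x + 2y^3 - y^4 + 2x^3y = C.


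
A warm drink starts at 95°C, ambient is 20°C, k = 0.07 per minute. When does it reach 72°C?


From T(t) = T_a + (T₀ - T_a)e^(-kt), set T(t) = 72:
(72 - 20) / (95 - 20) = e^(-0.07t), so t = -ln(0.693)/0.07 ≈ 5.2 minutes.


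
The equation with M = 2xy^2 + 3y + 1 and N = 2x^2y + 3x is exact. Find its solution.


Check exactness: ∂M/∂y = 4xy + 3 and ∂N/∂x = 4xy + 3; equal, so the equation is exact.
Integrate M with respect to x (treating y as constant): ∫M dx = x^2y^2 + 3xy + x + h(y).
Differentiate w.r.t. y and set equal to N: all terms match, so h'(y) = 0 and h is a constant absorbed into C.
General solution: x^2y^2 + 3xy + x = C.


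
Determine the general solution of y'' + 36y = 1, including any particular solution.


Homogeneous part: r² + 36 = 0 ⇒ r = ±6i, so y_h = C₁cos(6x) + C₂sin(6x).
Try constant y_p = A; plug in: 36A = 1 ⇒ A = 1/36.
General solution: y = C₁cos(6x) + C₂sin(6x) + 1/36.


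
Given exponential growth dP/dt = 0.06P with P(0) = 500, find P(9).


The ODE dP/dt = 0.06P has solution P(t) = P(0)e^(0.06t).
Substitute P(0) = 500 and t = 9: P(9) = 500 e^(0.54) ≈ 858.


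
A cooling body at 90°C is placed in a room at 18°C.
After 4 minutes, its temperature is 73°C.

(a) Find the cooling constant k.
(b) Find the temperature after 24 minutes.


Newton's law: T(t) = T_a + (T₀ - T_a)e^(-kt).
(a) Use T(4) = 73: (73 - 18)/(90 - 18) = e^(-k·4), so k = -ln(0.764)/4 ≈ 0.0673.
(b) Apply k to t = 24: T(24) = 18 + (72)e^(-1.616) ≈ 32.3°C.


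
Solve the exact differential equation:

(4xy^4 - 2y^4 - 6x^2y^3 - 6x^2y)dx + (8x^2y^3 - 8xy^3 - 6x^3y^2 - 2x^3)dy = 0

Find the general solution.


Check exactness: ∂M/∂y = 16xy^3 - 8y^3 - 18x^2y^2 - 6x^2 and ∂N/∂x = 16xy^3 - 8y^3 - 18x^2y^2 - 6x^2; equal, so the equation is exact.
Integrate M with respect to x (treating y as constant): ∫M dx = 2x^2y^4 - 2xy^4 - 2x^3y^3 - 2x^3y + h(y).
Differentiate w.r.t. y and set equal to N: all terms match, so h'(y) = 0 and h is a constant absorbed into C.
General solution: 2x^2y^4 - 2xy^4 - 2x^3y^3 - 2x^3y = C.


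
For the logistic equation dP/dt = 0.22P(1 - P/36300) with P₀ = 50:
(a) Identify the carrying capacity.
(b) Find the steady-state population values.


Logistic ODE dP/dt = 0.22P(1 - P/36300) has equilibria where dP/dt = 0, i.e. P = 0 or P = 36300.
The coefficient (1 - P/K) = 0 when P = K, identifying K = 36300 as the carrying capacity.
(a) K = 36300; (b) equilibria P = 0 and P = 36300.


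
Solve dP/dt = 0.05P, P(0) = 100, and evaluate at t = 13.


The ODE dP/dt = 0.05P has solution P(t) = P(0)e^(0.05t).
Substitute P(0) = 100 and t = 13: P(13) = 100 e^(0.65) ≈ 192.


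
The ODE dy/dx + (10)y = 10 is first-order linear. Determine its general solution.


P(x) = 10, Q(x) = 10; integrating factor μ = e^(10x).
(μ y)' = 10e^(10x) ⇒ μ y = e^(10x) + C.
Divide by μ: y = 1 + Ce^(-10x).


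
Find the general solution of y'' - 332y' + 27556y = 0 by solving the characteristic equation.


Characteristic equation: r² - 332r + 27556 = 0, i.e. (r - 166)² = 0.
Repeated root r = 166; include an x factor for the second linearly independent solution.
General solution: y = (C₁ + C₂x)e^(166x).


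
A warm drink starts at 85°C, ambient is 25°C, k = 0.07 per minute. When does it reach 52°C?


From T(t) = T_a + (T₀ - T_a)e^(-kt), set T(t) = 52:
(52 - 25) / (85 - 25) = e^(-0.07t), so t = -ln(0.450)/0.07 ≈ 11.4 minutes.


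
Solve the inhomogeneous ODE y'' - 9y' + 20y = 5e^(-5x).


Characteristic roots of r² - 9r + 20 = 0 are 4, 5.
y_h = C₁e^(4x) + C₂e^(5x).
Forcing exponent -5 is not a characteristic root; try y_p = Ae^(-5x).
Substitute: A·(25 + (-9)·-5 + (20)) = A·90 = 5, so A = 1/18.
General solution: y = C₁e^(4x) + C₂e^(5x) + (1/18)e^(-5x).


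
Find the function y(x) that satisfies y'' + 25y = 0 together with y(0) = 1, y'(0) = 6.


Characteristic roots of r² + 25 = 0 are ±5i, so y = C₁cos(5x) + C₂sin(5x).
Apply y(0) = 1: C₁ = 1. Differentiate and apply y'(0) = 6: 5·C₂ = 6, so C₂ = 6/5.
Particular solution: y = cos(5x) + (6/5)sin(5x).


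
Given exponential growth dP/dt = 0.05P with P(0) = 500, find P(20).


The ODE dP/dt = 0.05P has solution P(t) = P(0)e^(0.05t).
Substitute P(0) = 500 and t = 20: P(20) = 500 e^(1.00) ≈ 1359.


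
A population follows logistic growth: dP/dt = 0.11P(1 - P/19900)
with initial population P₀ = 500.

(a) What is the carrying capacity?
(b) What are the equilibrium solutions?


Logistic ODE dP/dt = 0.11P(1 - P/19900) has equilibria where dP/dt = 0, i.e. P = 0 or P = 19900.
The coefficient (1 - P/K) = 0 when P = K, identifying K = 19900 as the carrying capacity.
(a) K = 19900; (b) equilibria P = 0 and P = 19900.


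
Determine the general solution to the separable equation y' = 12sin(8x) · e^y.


Separate: e^(-y) dy = 12sin(8x) dx.
Integrate: -e^(-y) = -(3/2)cos(8x) + C₀.
Rearrange: e^(-y) = (3/2)cos(8x) + C.


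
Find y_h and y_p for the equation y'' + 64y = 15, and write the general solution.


Homogeneous part: r² + 64 = 0 ⇒ r = ±8i, so y_h = C₁cos(8x) + C₂sin(8x).
Try constant y_p = A; plug in: 64A = 15 ⇒ A = 15/64.
General solution: y = C₁cos(8x) + C₂sin(8x) + 15/64.


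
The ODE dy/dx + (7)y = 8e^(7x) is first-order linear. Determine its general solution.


P(x) = 7 ⇒ μ = e^(7x).
(μ y)' = 8e^(14x) ⇒ μ y = (8/14)e^(14x) + C.
Divide by μ: y = (4/7)e^(7x) + Ce^(-7x).


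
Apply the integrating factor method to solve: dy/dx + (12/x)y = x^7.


P(x) = 12/x ⇒ μ = x^12.
(x^12 y)' = x^19 ⇒ x^12 y = x^20/(20) + C.
Solve for y: y = (1/20)x^8 + C/x^12.


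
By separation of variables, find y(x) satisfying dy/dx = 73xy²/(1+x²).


Separate: dy/y² = 73x/(1+x²) dx.
Integrate LHS: ∫ dy/y² = -1/y.
Integrate RHS via u = 1+x²: (73/2)ln(1+x²) + C.
Result: -1/y = (73/2)ln(1+x²) + C.


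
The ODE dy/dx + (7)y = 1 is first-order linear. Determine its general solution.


P(x) = 7, Q(x) = 1; integrating factor μ = e^(7x).
(μ y)' = e^(7x) ⇒ μ y = (1/7)e^(7x) + C.
Divide by μ: y = 1/7 + Ce^(-7x).


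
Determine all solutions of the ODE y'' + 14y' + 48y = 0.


Characteristic equation: r² + 14r + 48 = 0.
Factor: (r + 6)(r + 8) = 0 ⇒ r = -6, -8 (distinct real).
General solution: y = C₁e^(-6x) + C₂e^(-8x).


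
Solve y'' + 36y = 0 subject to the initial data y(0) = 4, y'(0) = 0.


Characteristic roots of r² + 36 = 0 are ±6i, so y = C₁cos(6x) + C₂sin(6x).
Apply y(0) = 4: C₁ = 4. Differentiate and apply y'(0) = 0: 6·C₂ = 0, so C₂ = 0.
Particular solution: y = 4cos(6x).


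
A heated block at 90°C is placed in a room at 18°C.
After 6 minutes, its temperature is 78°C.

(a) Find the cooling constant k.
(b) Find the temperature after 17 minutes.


Newton's law: T(t) = T_a + (T₀ - T_a)e^(-kt).
(a) Use T(6) = 78: (78 - 18)/(90 - 18) = e^(-k·6), so k = -ln(0.833)/6 ≈ 0.0304.
(b) Apply k to t = 17: T(17) = 18 + (72)e^(-0.517) ≈ 61.0°C.


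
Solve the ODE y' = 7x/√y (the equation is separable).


Separate: √y dy = 7x dx.
Integrate: (2/3)y^(3/2) = (7/2)x² + C.


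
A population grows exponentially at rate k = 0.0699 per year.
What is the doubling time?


Exponential growth: P(t) = P₀ e^(0.0699t). Set P(t)/P₀ = 2: e^(0.0699t) = 2.
Solve: t = ln(2)/0.0699 ≈ 9.92 years.


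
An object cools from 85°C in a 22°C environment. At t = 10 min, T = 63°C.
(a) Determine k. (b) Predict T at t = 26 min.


Newton's law: T(t) = T_a + (T₀ - T_a)e^(-kt).
(a) Use T(10) = 63: (63 - 22)/(85 - 22) = e^(-k·10), so k = -ln(0.651)/10 ≈ 0.0430.
(b) Apply k to t = 26: T(26) = 22 + (63)e^(-1.117) ≈ 42.6°C.


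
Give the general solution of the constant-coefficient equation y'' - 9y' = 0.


Characteristic equation: r² - 9r = 0.
Factor: (r - 9)(r - 0) = 0 ⇒ r = 9, 0 (distinct real).
General solution: y = C₁e^(9x) + C₂.


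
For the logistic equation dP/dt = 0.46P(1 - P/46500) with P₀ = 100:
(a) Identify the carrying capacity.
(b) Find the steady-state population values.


Logistic ODE dP/dt = 0.46P(1 - P/46500) has equilibria where dP/dt = 0, i.e. P = 0 or P = 46500.
The coefficient (1 - P/K) = 0 when P = K, identifying K = 46500 as the carrying capacity.
(a) K = 46500; (b) equilibria P = 0 and P = 46500.


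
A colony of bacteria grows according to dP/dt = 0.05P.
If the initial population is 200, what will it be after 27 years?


The ODE dP/dt = 0.05P has solution P(t) = P(0)e^(0.05t).
Substitute P(0) = 200 and t = 27: P(27) = 200 e^(1.35) ≈ 771.


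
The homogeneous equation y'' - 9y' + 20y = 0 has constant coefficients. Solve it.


Characteristic equation: r² - 9r + 20 = 0.
Factor: (r - 4)(r - 5) = 0 ⇒ r = 4, 5 (distinct real).
General solution: y = C₁e^(4x) + C₂e^(5x).


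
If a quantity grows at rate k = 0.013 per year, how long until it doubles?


Exponential growth: P(t) = P₀ e^(0.013t). Set P(t)/P₀ = 2: e^(0.013t) = 2.
Solve: t = ln(2)/0.013 ≈ 53.32 years.


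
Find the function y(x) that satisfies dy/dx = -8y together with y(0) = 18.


General solution of y' = -8y is y = Ce^(-8x).
Apply y(0) = 18: C = 18.
Particular solution: y = 18e^(-8x).


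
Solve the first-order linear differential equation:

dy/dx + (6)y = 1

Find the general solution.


P(x) = 6, Q(x) = 1; integrating factor μ = e^(6x).
(μ y)' = e^(6x) ⇒ μ y = (1/6)e^(6x) + C.
Divide by μ: y = 1/6 + Ce^(-6x).


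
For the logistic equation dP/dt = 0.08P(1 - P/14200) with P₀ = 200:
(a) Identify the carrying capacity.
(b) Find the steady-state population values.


Logistic ODE dP/dt = 0.08P(1 - P/14200) has equilibria where dP/dt = 0, i.e. P = 0 or P = 14200.
The coefficient (1 - P/K) = 0 when P = K, identifying K = 14200 as the carrying capacity.
(a) K = 14200; (b) equilibria P = 0 and P = 14200.


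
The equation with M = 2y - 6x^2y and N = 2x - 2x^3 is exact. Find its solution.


Check exactness: ∂M/∂y = 2 - 6x^2 and ∂N/∂x = 2 - 6x^2; equal, so the equation is exact.
Integrate M with respect to x (treating y as constant): ∫M dx = 2xy - 2x^3y + h(y).
Differentiate w.r.t. y and set equal to N: all terms match, so h'(y) = 0 and h is a constant absorbed into C.
General solution: 2xy - 2x^3y = C.


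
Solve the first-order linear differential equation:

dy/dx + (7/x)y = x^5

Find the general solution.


P(x) = 7/x ⇒ μ = x^7.
(x^7 y)' = x^7·x^5 = x^12.
Integrate: x^7 y = x^13/(13) + C.
Solve for y: y = (1/13)x^6 + C/x^7.


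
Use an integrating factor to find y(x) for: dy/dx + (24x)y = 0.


P(x) = 24x ⇒ μ = e^(12x²).
Q(x) = 0 so μ y is constant: y = Ce^(-12x²).


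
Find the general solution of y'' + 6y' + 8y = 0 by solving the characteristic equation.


Characteristic equation: r² + 6r + 8 = 0.
Factor: (r + 4)(r + 2) = 0 ⇒ r = -4, -2 (distinct real).
General solution: y = C₁e^(-4x) + C₂e^(-2x).


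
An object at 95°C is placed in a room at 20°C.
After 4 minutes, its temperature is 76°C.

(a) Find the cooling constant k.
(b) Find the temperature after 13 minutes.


Newton's law: T(t) = T_a + (T₀ - T_a)e^(-kt).
(a) Use T(4) = 76: (76 - 20)/(95 - 20) = e^(-k·4), so k = -ln(0.747)/4 ≈ 0.0730.
(b) Apply k to t = 13: T(13) = 20 + (75)e^(-0.949) ≈ 49.0°C.


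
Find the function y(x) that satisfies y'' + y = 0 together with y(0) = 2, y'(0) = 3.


Characteristic roots of r² + 1 = 0 are ±1i, so y = C₁cos(x) + C₂sin(x).
Apply y(0) = 2: C₁ = 2. Differentiate and apply y'(0) = 3: 1·C₂ = 3, so C₂ = 3.
Particular solution: y = 2cos(x) + 3sin(x).


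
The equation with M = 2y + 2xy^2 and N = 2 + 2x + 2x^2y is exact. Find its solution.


Check exactness: ∂M/∂y = 2 + 4xy and ∂N/∂x = 2 + 4xy; equal, so the equation is exact.
Integrate M with respect to x (treating y as constant): ∫M dx = 2xy + x^2y^2 + h(y).
Differentiate w.r.t. y and set equal to N: the x-dependent terms already match, leaving h'(y) = 2. Integrate: h(y) = 2y.
So F(x,y) = 2y + 2xy + x^2y^2.
General solution: 2y + 2xy + x^2y^2 = C.


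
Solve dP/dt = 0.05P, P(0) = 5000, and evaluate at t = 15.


The ODE dP/dt = 0.05P has solution P(t) = P(0)e^(0.05t).
Substitute P(0) = 5000 and t = 15: P(15) = 5000 e^(0.75) ≈ 10585.


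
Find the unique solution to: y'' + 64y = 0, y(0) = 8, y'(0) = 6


Characteristic roots of r² + 64 = 0 are ±8i, so y = C₁cos(8x) + C₂sin(8x).
Apply y(0) = 8: C₁ = 8. Differentiate and apply y'(0) = 6: 8·C₂ = 6, so C₂ = 3/4.
Particular solution: y = 8cos(8x) + (3/4)sin(8x).


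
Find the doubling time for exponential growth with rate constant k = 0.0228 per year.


Exponential growth: P(t) = P₀ e^(0.0228t). Set P(t)/P₀ = 2: e^(0.0228t) = 2.
Solve: t = ln(2)/0.0228 ≈ 30.40 years.


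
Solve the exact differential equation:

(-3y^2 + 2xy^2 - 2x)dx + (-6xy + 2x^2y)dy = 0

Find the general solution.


Check exactness: ∂M/∂y = -6y + 4xy and ∂N/∂x = -6y + 4xy; equal, so the equation is exact.
Integrate M with respect to x (treating y as constant): ∫M dx = -3xy^2 + x^2y^2 - x^2 + h(y).
Differentiate w.r.t. y and set equal to N: all terms match, so h'(y) = 0 and h is a constant absorbed into C.
General solution: -3xy^2 + x^2y^2 - x^2 = C.


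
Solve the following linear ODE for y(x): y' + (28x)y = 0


P(x) = 28x ⇒ μ = e^(14x²).
Q(x) = 0 so μ y is constant: y = Ce^(-14x²).


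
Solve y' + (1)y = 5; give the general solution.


P(x) = 1, Q(x) = 5; integrating factor μ = e^(x).
(μ y)' = 5e^(x) ⇒ μ y = 5e^(x) + C.
Divide by μ: y = 5 + Ce^(-x).


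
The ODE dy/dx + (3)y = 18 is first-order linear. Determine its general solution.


P(x) = 3, Q(x) = 18; integrating factor μ = e^(3x).
(μ y)' = 18e^(3x) ⇒ μ y = 6e^(3x) + C.
Divide by μ: y = 6 + Ce^(-3x).


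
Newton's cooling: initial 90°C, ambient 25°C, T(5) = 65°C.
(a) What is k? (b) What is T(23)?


Newton's law: T(t) = T_a + (T₀ - T_a)e^(-kt).
(a) Use T(5) = 65: (65 - 25)/(90 - 25) = e^(-k·5), so k = -ln(0.615)/5 ≈ 0.0971.
(b) Apply k to t = 23: T(23) = 25 + (65)e^(-2.233) ≈ 32.0°C.


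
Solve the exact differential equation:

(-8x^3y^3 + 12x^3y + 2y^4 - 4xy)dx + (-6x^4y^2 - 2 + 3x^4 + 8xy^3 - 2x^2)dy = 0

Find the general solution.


Check exactness: ∂M/∂y = -24x^3y^2 + 12x^3 + 8y^3 - 4x and ∂N/∂x = -24x^3y^2 + 12x^3 + 8y^3 - 4x; equal, so the equation is exact.
Integrate M with respect to x (treating y as constant): ∫M dx = -2x^4y^3 + 3x^4y + 2xy^4 - 2x^2y + h(y).
Differentiate w.r.t. y and set equal to N: the x-dependent terms already match, leaving h'(y) = -2. Integrate: h(y) = -2y.
So F(x,y) = -2x^4y^3 - 2y + 3x^4y + 2xy^4 - 2x^2y.
General solution: -2x^4y^3 - 2y + 3x^4y + 2xy^4 - 2x^2y = C.


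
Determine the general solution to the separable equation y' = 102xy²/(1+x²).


Separate: dy/y² = 102x/(1+x²) dx.
Integrate LHS: ∫ dy/y² = -1/y.
Integrate RHS via u = 1+x²: 51ln(1+x²) + C.
Result: -1/y = 51ln(1+x²) + C.


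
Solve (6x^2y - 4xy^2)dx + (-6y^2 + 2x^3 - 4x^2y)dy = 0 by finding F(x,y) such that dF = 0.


Check exactness: ∂M/∂y = 6x^2 - 8xy and ∂N/∂x = 6x^2 - 8xy; equal, so the equation is exact.
Integrate M with respect to x (treating y as constant): ∫M dx = 2x^3y - 2x^2y^2 + h(y).
Differentiate w.r.t. y and set equal to N: the x-dependent terms already match, leaving h'(y) = -6y^2. Integrate: h(y) = -2y^3.
So F(x,y) = -2y^3 + 2x^3y - 2x^2y^2.
General solution: -2y^3 + 2x^3y - 2x^2y^2 = C.


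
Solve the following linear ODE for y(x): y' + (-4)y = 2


P(x) = -4 ⇒ μ = e^(-4x).
(μ y)' = 2e^(-4x) ⇒ μ y = -(1/2)e^(-4x) + C.
Divide by μ: y = -1/2 + Ce^(4x).


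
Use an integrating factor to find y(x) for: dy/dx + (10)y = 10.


P(x) = 10, Q(x) = 10; integrating factor μ = e^(10x).
(μ y)' = 10e^(10x) ⇒ μ y = e^(10x) + C.
Divide by μ: y = 1 + Ce^(-10x).


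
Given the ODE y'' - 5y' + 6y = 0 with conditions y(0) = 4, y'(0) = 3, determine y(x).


Characteristic roots of r² - 5r + 6 = 0 are 3, 2.
General solution y = c₁ e^(3x) + c₂ e^(2x).
Apply y(0) = 4: c₁ + c₂ = 4. Apply y'(0) = 3: 3 c₁ + 2 c₂ = 3.
Solve: c₁ = -5, c₂ = 9.
Particular solution: y = -5e^(3x) + 9e^(2x).


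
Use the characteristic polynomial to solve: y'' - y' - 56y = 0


Characteristic equation: r² - r - 56 = 0.
Factor: (r + 7)(r - 8) = 0 ⇒ r = -7, 8 (distinct real).
General solution: y = C₁e^(-7x) + C₂e^(8x).


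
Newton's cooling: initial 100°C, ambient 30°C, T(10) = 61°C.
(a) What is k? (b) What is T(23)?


Newton's law: T(t) = T_a + (T₀ - T_a)e^(-kt).
(a) Use T(10) = 61: (61 - 30)/(100 - 30) = e^(-k·10), so k = -ln(0.443)/10 ≈ 0.0815.
(b) Apply k to t = 23: T(23) = 30 + (70)e^(-1.873) ≈ 40.8°C.


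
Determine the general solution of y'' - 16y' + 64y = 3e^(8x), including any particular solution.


Characteristic polynomial (r - 8)² = 0; repeated root r = 8.
y_h = (C₁ + C₂x)e^(8x). Forcing matches the repeated root (resonance), so try y_p = Ax² e^(8x).
Substitute and solve for A: 2A = 3, so A = 3/2.
General solution: y = (C₁ + C₂x + (3/2)x²)e^(8x).


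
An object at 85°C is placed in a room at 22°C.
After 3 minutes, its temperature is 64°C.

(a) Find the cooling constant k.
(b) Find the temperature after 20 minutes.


Newton's law: T(t) = T_a + (T₀ - T_a)e^(-kt).
(a) Use T(3) = 64: (64 - 22)/(85 - 22) = e^(-k·3), so k = -ln(0.667)/3 ≈ 0.1352.
(b) Apply k to t = 20: T(20) = 22 + (63)e^(-2.703) ≈ 26.2°C.


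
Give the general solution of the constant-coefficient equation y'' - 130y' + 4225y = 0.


Characteristic equation: r² - 130r + 4225 = 0, i.e. (r - 65)² = 0.
Repeated root r = 65; include an x factor for the second linearly independent solution.
General solution: y = (C₁ + C₂x)e^(65x).


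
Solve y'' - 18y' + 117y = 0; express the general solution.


Characteristic equation: r² - 18r + 117 = 0.
Discriminant is negative; roots r = 9 ± 6i (complex conjugate pair).
General solution uses e^(α x)(C₁ cos(β x) + C₂ sin(β x)): y = e^(9x)(C₁cos(6x) + C₂sin(6x)).


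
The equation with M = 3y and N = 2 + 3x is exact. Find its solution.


Check exactness: ∂M/∂y = 3 and ∂N/∂x = 3; equal, so the equation is exact.
Integrate M with respect to x (treating y as constant): ∫M dx = 3xy + h(y).
Differentiate w.r.t. y and set equal to N: the x-dependent terms already match, leaving h'(y) = 2. Integrate: h(y) = 2y.
So F(x,y) = 2y + 3xy.
General solution: 2y + 3xy = C.


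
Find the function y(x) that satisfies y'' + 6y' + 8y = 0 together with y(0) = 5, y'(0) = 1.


Characteristic roots of r² + 6r + 8 = 0 are -4, -2.
General solution y = c₁ e^(-4x) + c₂ e^(-2x).
Apply y(0) = 5: c₁ + c₂ = 5. Apply y'(0) = 1: -4 c₁ - 2 c₂ = 1.
Solve: c₁ = -11/2, c₂ = 21/2.
Particular solution: y = -(11/2)e^(-4x) + (21/2)e^(-2x).


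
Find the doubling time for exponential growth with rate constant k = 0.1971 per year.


Exponential growth: P(t) = P₀ e^(0.1971t). Set P(t)/P₀ = 2: e^(0.1971t) = 2.
Solve: t = ln(2)/0.1971 ≈ 3.52 years.


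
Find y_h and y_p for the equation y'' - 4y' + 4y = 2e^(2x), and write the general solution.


Characteristic polynomial (r - 2)² = 0; repeated root r = 2.
y_h = (C₁ + C₂x)e^(2x). Forcing matches the repeated root (resonance), so try y_p = Ax² e^(2x).
Substitute and solve for A: 2A = 2, so A = 1.
General solution: y = (C₁ + C₂x + x²)e^(2x).


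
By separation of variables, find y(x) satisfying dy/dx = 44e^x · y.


Separate variables: dy/y = 44e^x dx.
Integrate: ln|y| = 44e^x + C₀.
Exponentiate: y = Ce^(44e^x).


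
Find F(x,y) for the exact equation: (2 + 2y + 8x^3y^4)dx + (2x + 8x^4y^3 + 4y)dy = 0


Check exactness: ∂M/∂y = 2 + 32x^3y^3 and ∂N/∂x = 2 + 32x^3y^3; equal, so the equation is exact.
Integrate M with respect to x (treating y as constant): ∫M dx = 2x + 2xy + 2x^4y^4 + h(y).
Differentiate w.r.t. y and set equal to N: the x-dependent terms already match, leaving h'(y) = 4y. Integrate: h(y) = 2y^2.
So F(x,y) = 2x + 2xy + 2x^4y^4 + 2y^2.
General solution: 2x + 2xy + 2x^4y^4 + 2y^2 = C.


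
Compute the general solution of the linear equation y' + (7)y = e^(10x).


P(x) = 7 ⇒ μ = e^(7x).
(μ y)' = e^(17x) ⇒ μ y = e^(17x)/17 + C.
Divide by μ: y = (1/17)e^(10x) + Ce^(-7x).


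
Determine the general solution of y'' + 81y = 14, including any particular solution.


Homogeneous part: r² + 81 = 0 ⇒ r = ±9i, so y_h = C₁cos(9x) + C₂sin(9x).
Try constant y_p = A; plug in: 81A = 14 ⇒ A = 14/81.
General solution: y = C₁cos(9x) + C₂sin(9x) + 14/81.


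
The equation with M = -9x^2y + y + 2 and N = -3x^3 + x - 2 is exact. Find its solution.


Check exactness: ∂M/∂y = -9x^2 + 1 and ∂N/∂x = -9x^2 + 1; equal, so the equation is exact.
Integrate M with respect to x (treating y as constant): ∫M dx = -3x^3y + xy + 2x + h(y).
Differentiate w.r.t. y and set equal to N: the x-dependent terms already match, leaving h'(y) = -2. Integrate: h(y) = -2y.
So F(x,y) = -3x^3y + xy - 2y + 2x.
General solution: -3x^3y + xy - 2y + 2x = C.


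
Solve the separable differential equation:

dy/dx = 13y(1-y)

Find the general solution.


Separate: dy/[y(1-y)] = 13 dx.
Partial fractions: 1/[y(1-y)] = 1/y + 1/(1-y).
Integrate: ln|y/(1-y)| = 13x + C₀.
Solve for y: y = 1/(1 + Ce^(-13x)).


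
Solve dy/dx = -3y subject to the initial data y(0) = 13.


General solution of y' = -3y is y = Ce^(-3x).
Apply y(0) = 13: C = 13.
Particular solution: y = 13e^(-3x).


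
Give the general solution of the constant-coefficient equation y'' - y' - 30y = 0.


Characteristic equation: r² - r - 30 = 0.
Factor: (r + 5)(r - 6) = 0 ⇒ r = -5, 6 (distinct real).
General solution: y = C₁e^(-5x) + C₂e^(6x).


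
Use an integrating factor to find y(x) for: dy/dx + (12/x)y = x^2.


P(x) = 12/x ⇒ μ = x^12.
(x^12 y)' = x^14 ⇒ x^12 y = x^15/(15) + C.
Solve for y: y = (1/15)x^3 + C/x^12.


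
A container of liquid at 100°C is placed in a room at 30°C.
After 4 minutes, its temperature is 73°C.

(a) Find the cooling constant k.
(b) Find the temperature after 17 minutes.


Newton's law: T(t) = T_a + (T₀ - T_a)e^(-kt).
(a) Use T(4) = 73: (73 - 30)/(100 - 30) = e^(-k·4), so k = -ln(0.614)/4 ≈ 0.1218.
(b) Apply k to t = 17: T(17) = 30 + (70)e^(-2.071) ≈ 38.8°C.


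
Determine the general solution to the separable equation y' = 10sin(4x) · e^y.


Separate: e^(-y) dy = 10sin(4x) dx.
Integrate: -e^(-y) = -(5/2)cos(4x) + C₀.
Rearrange: e^(-y) = (5/2)cos(4x) + C.


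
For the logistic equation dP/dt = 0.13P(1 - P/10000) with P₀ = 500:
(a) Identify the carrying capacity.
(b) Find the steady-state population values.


Logistic ODE dP/dt = 0.13P(1 - P/10000) has equilibria where dP/dt = 0, i.e. P = 0 or P = 10000.
The coefficient (1 - P/K) = 0 when P = K, identifying K = 10000 as the carrying capacity.
(a) K = 10000; (b) equilibria P = 0 and P = 10000.


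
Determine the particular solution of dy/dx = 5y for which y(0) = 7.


General solution of y' = 5y is y = Ce^(5x).
Apply y(0) = 7: C = 7.
Particular solution: y = 7e^(5x).


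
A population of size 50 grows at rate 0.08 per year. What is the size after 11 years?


The ODE dP/dt = 0.08P has solution P(t) = P(0)e^(0.08t).
Substitute P(0) = 50 and t = 11: P(11) = 50 e^(0.88) ≈ 121.


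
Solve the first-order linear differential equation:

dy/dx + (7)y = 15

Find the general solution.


P(x) = 7, Q(x) = 15; integrating factor μ = e^(7x).
(μ y)' = 15e^(7x) ⇒ μ y = (15/7)e^(7x) + C.
Divide by μ: y = 15/7 + Ce^(-7x).


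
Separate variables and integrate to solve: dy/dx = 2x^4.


Integrate both sides with respect to x: y = ∫ 2x^4 dx = (2/5)x^5 + C.


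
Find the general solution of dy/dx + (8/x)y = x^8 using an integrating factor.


P(x) = 8/x ⇒ μ = x^8.
(x^8 y)' = x^16 ⇒ x^8 y = x^17/(17) + C.
Solve for y: y = (1/17)x^9 + C/x^8.


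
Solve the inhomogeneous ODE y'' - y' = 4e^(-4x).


Characteristic roots of r² - r = 0 are 0, 1.
y_h = C₁ + C₂e^(x).
Forcing exponent -4 is not a characteristic root; try y_p = Ae^(-4x).
Substitute: A·(16 + (-1)·-4 + (0)) = A·20 = 4, so A = 1/5.
General solution: y = C₁ + C₂e^(x) + (1/5)e^(-4x).


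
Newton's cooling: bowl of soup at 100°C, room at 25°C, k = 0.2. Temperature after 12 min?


Newton's law: dT/dt = -k(T - T_a) has solution T(t) = T_a + (T₀ - T_a)e^(-kt).
Plug in T_a = 25, T₀ = 100, k = 0.2, t = 12: T(12) = 25 + (75)e^(-2.40) ≈ 31.8°C.


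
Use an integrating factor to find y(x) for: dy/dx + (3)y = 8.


P(x) = 3, Q(x) = 8; integrating factor μ = e^(3x).
(μ y)' = 8e^(3x) ⇒ μ y = (8/3)e^(3x) + C.
Divide by μ: y = 8/3 + Ce^(-3x).


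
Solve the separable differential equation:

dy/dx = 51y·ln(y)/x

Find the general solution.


Separate: dy/[y ln(y)] = 51 dx/x.
Substitute u = ln(y): du/u = 51 dx/x.
Integrate: ln|ln(y)| = 51ln|x| + C₀, hence ln(y) = C·x^51.


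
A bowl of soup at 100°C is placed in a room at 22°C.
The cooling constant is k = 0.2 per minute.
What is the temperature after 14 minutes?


Newton's law: dT/dt = -k(T - T_a) has solution T(t) = T_a + (T₀ - T_a)e^(-kt).
Plug in T_a = 22, T₀ = 100, k = 0.2, t = 14: T(14) = 22 + (78)e^(-2.80) ≈ 26.7°C.


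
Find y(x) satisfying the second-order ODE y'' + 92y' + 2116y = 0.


Characteristic equation: r² + 92r + 2116 = 0, i.e. (r + 46)² = 0.
Repeated root r = -46; include an x factor for the second linearly independent solution.
General solution: y = (C₁ + C₂x)e^(-46x).


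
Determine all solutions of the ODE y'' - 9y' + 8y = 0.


Characteristic equation: r² - 9r + 8 = 0.
Factor: (r - 1)(r - 8) = 0 ⇒ r = 1, 8 (distinct real).
General solution: y = C₁e^(x) + C₂e^(8x).


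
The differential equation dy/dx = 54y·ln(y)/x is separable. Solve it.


Separate: dy/[y ln(y)] = 54 dx/x.
Substitute u = ln(y): du/u = 54 dx/x.
Integrate: ln|ln(y)| = 54ln|x| + C₀, hence ln(y) = C·x^54.


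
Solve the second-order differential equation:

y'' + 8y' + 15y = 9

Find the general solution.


Characteristic roots of r² + 8r + 15 = 0 are -3, -5.
y_h = C₁e^(-3x) + C₂e^(-5x).
Constant forcing; try y_p = A. Then 15A = 9 ⇒ A = 3/5.
General solution: y = C₁e^(-3x) + C₂e^(-5x) + 3/5.


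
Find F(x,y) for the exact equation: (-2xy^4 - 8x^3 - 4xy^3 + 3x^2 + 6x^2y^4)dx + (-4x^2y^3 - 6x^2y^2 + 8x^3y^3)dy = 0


Check exactness: ∂M/∂y = -8xy^3 - 12xy^2 + 24x^2y^3 and ∂N/∂x = -8xy^3 - 12xy^2 + 24x^2y^3; equal, so the equation is exact.
Integrate M with respect to x (treating y as constant): ∫M dx = -x^2y^4 - 2x^4 - 2x^2y^3 + x^3 + 2x^3y^4 + h(y).
Differentiate w.r.t. y and set equal to N: all terms match, so h'(y) = 0 and h is a constant absorbed into C.
General solution: -x^2y^4 - 2x^4 - 2x^2y^3 + x^3 + 2x^3y^4 = C.


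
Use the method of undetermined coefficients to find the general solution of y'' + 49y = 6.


Homogeneous part: r² + 49 = 0 ⇒ r = ±7i, so y_h = C₁cos(7x) + C₂sin(7x).
Try constant y_p = A; plug in: 49A = 6 ⇒ A = 6/49.
General solution: y = C₁cos(7x) + C₂sin(7x) + 6/49.


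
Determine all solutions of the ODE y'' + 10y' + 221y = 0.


Characteristic equation: r² + 10r + 221 = 0.
Discriminant is negative; roots r = -5 ± 14i (complex conjugate pair).
General solution uses e^(α x)(C₁ cos(β x) + C₂ sin(β x)): y = e^(-5x)(C₁cos(14x) + C₂sin(14x)).


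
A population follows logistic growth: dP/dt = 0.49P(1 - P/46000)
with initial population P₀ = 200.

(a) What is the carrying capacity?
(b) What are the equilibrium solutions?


Logistic ODE dP/dt = 0.49P(1 - P/46000) has equilibria where dP/dt = 0, i.e. P = 0 or P = 46000.
The coefficient (1 - P/K) = 0 when P = K, identifying K = 46000 as the carrying capacity.
(a) K = 46000; (b) equilibria P = 0 and P = 46000.


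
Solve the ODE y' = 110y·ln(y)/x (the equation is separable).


Separate: dy/[y ln(y)] = 110 dx/x.
Substitute u = ln(y): du/u = 110 dx/x.
Integrate: ln|ln(y)| = 110ln|x| + C₀, hence ln(y) = C·x^110.


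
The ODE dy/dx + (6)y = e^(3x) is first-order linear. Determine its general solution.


P(x) = 6 ⇒ μ = e^(6x).
(μ y)' = e^(9x) ⇒ μ y = e^(9x)/9 + C.
Divide by μ: y = (1/9)e^(3x) + Ce^(-6x).


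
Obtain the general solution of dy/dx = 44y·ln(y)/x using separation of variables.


Separate: dy/[y ln(y)] = 44 dx/x.
Substitute u = ln(y): du/u = 44 dx/x.
Integrate: ln|ln(y)| = 44ln|x| + C₀, hence ln(y) = C·x^44.


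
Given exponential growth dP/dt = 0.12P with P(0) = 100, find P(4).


The ODE dP/dt = 0.12P has solution P(t) = P(0)e^(0.12t).
Substitute P(0) = 100 and t = 4: P(4) = 100 e^(0.48) ≈ 162.


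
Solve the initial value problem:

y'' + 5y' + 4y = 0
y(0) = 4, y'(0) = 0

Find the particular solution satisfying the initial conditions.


Characteristic roots of r² + 5r + 4 = 0 are -4, -1.
General solution y = c₁ e^(-4x) + c₂ e^(-x).
Apply y(0) = 4: c₁ + c₂ = 4. Apply y'(0) = 0: -4 c₁ - 1 c₂ = 0.
Solve: c₁ = -4/3, c₂ = 16/3.
Particular solution: y = -(4/3)e^(-4x) + (16/3)e^(-x).


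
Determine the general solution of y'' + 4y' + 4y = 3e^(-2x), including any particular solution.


Characteristic polynomial (r + 2)² = 0; repeated root r = -2.
y_h = (C₁ + C₂x)e^(-2x). Forcing matches the repeated root (resonance), so try y_p = Ax² e^(-2x).
Substitute and solve for A: 2A = 3, so A = 3/2.
General solution: y = (C₁ + C₂x + (3/2)x²)e^(-2x).


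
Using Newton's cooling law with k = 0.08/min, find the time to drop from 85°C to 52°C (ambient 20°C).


From T(t) = T_a + (T₀ - T_a)e^(-kt), set T(t) = 52:
(52 - 20) / (85 - 20) = e^(-0.08t), so t = -ln(0.492)/0.08 ≈ 8.9 minutes.


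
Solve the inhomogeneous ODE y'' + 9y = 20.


Homogeneous part: r² + 9 = 0 ⇒ r = ±3i, so y_h = C₁cos(3x) + C₂sin(3x).
Try constant y_p = A; plug in: 9A = 20 ⇒ A = 20/9.
General solution: y = C₁cos(3x) + C₂sin(3x) + 20/9.


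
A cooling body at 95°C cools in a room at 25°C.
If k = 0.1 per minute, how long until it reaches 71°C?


From T(t) = T_a + (T₀ - T_a)e^(-kt), set T(t) = 71:
(71 - 25) / (95 - 25) = e^(-0.1t), so t = -ln(0.657)/0.1 ≈ 4.2 minutes.


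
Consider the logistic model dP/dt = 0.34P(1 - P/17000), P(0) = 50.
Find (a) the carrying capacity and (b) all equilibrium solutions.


Logistic ODE dP/dt = 0.34P(1 - P/17000) has equilibria where dP/dt = 0, i.e. P = 0 or P = 17000.
The coefficient (1 - P/K) = 0 when P = K, identifying K = 17000 as the carrying capacity.
(a) K = 17000; (b) equilibria P = 0 and P = 17000.


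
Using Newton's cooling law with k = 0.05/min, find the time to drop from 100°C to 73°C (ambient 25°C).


From T(t) = T_a + (T₀ - T_a)e^(-kt), set T(t) = 73:
(73 - 25) / (100 - 25) = e^(-0.05t), so t = -ln(0.640)/0.05 ≈ 8.9 minutes.


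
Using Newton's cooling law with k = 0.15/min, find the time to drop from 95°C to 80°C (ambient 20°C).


From T(t) = T_a + (T₀ - T_a)e^(-kt), set T(t) = 80:
(80 - 20) / (95 - 20) = e^(-0.15t), so t = -ln(0.800)/0.15 ≈ 1.5 minutes.


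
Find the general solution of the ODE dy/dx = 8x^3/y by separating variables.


Separate variables: y dy = 8x^3 dx.
Integrate both sides: y²/2 = 2x^4 + C₀.
Multiply by 2: y² = 4x^4 + C.


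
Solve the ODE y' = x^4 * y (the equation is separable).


Separate variables: dy/y = x^4 dx.
Integrate: ln|y| = (1/5)x^5 + C₀.
Exponentiate: y = Ce^((1/5)x^5).


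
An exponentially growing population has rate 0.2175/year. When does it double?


Exponential growth: P(t) = P₀ e^(0.2175t). Set P(t)/P₀ = 2: e^(0.2175t) = 2.
Solve: t = ln(2)/0.2175 ≈ 3.19 years.


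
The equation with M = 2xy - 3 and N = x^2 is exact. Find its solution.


Check exactness: ∂M/∂y = 2x and ∂N/∂x = 2x; equal, so the equation is exact.
Integrate M with respect to x (treating y as constant): ∫M dx = x^2y - 3x + h(y).
Differentiate w.r.t. y and set equal to N: all terms match, so h'(y) = 0 and h is a constant absorbed into C.
General solution: x^2y - 3x = C.


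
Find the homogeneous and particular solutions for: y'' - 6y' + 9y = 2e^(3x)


Characteristic polynomial (r - 3)² = 0; repeated root r = 3.
y_h = (C₁ + C₂x)e^(3x). Forcing matches the repeated root (resonance), so try y_p = Ax² e^(3x).
Substitute and solve for A: 2A = 2, so A = 1.
General solution: y = (C₁ + C₂x + x²)e^(3x).


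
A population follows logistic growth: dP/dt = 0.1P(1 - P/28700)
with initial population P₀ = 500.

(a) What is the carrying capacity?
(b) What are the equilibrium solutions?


Logistic ODE dP/dt = 0.1P(1 - P/28700) has equilibria where dP/dt = 0, i.e. P = 0 or P = 28700.
The coefficient (1 - P/K) = 0 when P = K, identifying K = 28700 as the carrying capacity.
(a) K = 28700; (b) equilibria P = 0 and P = 28700.


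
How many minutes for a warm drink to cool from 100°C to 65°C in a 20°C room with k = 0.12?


From T(t) = T_a + (T₀ - T_a)e^(-kt), set T(t) = 65:
(65 - 20) / (100 - 20) = e^(-0.12t), so t = -ln(0.562)/0.12 ≈ 4.8 minutes.


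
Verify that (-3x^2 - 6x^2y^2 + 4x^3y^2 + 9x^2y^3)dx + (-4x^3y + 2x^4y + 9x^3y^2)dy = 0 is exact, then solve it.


Check exactness: ∂M/∂y = -12x^2y + 8x^3y + 27x^2y^2 and ∂N/∂x = -12x^2y + 8x^3y + 27x^2y^2; equal, so the equation is exact.
Integrate M with respect to x (treating y as constant): ∫M dx = -x^3 - 2x^3y^2 + x^4y^2 + 3x^3y^3 + h(y).
Differentiate w.r.t. y and set equal to N: all terms match, so h'(y) = 0 and h is a constant absorbed into C.
General solution: -x^3 - 2x^3y^2 + x^4y^2 + 3x^3y^3 = C.


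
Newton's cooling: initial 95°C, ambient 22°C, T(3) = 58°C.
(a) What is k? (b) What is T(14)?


Newton's law: T(t) = T_a + (T₀ - T_a)e^(-kt).
(a) Use T(3) = 58: (58 - 22)/(95 - 22) = e^(-k·3), so k = -ln(0.493)/3 ≈ 0.2356.
(b) Apply k to t = 14: T(14) = 22 + (73)e^(-3.299) ≈ 24.7°C.


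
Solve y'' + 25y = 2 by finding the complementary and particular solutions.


Homogeneous part: r² + 25 = 0 ⇒ r = ±5i, so y_h = C₁cos(5x) + C₂sin(5x).
Try constant y_p = A; plug in: 25A = 2 ⇒ A = 2/25.
General solution: y = C₁cos(5x) + C₂sin(5x) + 2/25.


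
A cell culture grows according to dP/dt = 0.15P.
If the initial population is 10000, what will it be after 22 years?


The ODE dP/dt = 0.15P has solution P(t) = P(0)e^(0.15t).
Substitute P(0) = 10000 and t = 22: P(22) = 10000 e^(3.30) ≈ 271126.


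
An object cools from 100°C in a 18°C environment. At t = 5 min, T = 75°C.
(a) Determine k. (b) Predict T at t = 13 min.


Newton's law: T(t) = T_a + (T₀ - T_a)e^(-kt).
(a) Use T(5) = 75: (75 - 18)/(100 - 18) = e^(-k·5), so k = -ln(0.695)/5 ≈ 0.0727.
(b) Apply k to t = 13: T(13) = 18 + (82)e^(-0.946) ≈ 49.9°C.


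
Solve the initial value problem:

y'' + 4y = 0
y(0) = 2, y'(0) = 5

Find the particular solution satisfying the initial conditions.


Characteristic roots of r² + 4 = 0 are ±2i, so y = C₁cos(2x) + C₂sin(2x).
Apply y(0) = 2: C₁ = 2. Differentiate and apply y'(0) = 5: 2·C₂ = 5, so C₂ = 5/2.
Particular solution: y = 2cos(2x) + (5/2)sin(2x).


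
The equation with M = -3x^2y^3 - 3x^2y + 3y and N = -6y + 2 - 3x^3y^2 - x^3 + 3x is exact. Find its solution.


Check exactness: ∂M/∂y = -9x^2y^2 - 3x^2 + 3 and ∂N/∂x = -9x^2y^2 - 3x^2 + 3; equal, so the equation is exact.
Integrate M with respect to x (treating y as constant): ∫M dx = -x^3y^3 - x^3y + 3xy + h(y).
Differentiate w.r.t. y and set equal to N: the x-dependent terms already match, leaving h'(y) = -6y + 2. Integrate: h(y) = -3y^2 + 2y.
So F(x,y) = -3y^2 + 2y - x^3y^3 - x^3y + 3xy.
General solution: -3y^2 + 2y - x^3y^3 - x^3y + 3xy = C.


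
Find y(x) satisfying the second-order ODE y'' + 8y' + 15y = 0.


Characteristic equation: r² + 8r + 15 = 0.
Factor: (r + 3)(r + 5) = 0 ⇒ r = -3, -5 (distinct real).
General solution: y = C₁e^(-3x) + C₂e^(-5x).


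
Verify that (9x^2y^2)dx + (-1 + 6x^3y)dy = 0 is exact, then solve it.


Check exactness: ∂M/∂y = 18x^2y and ∂N/∂x = 18x^2y; equal, so the equation is exact.
Integrate M with respect to x (treating y as constant): ∫M dx = 3x^3y^2 + h(y).
Differentiate w.r.t. y and set equal to N: the x-dependent terms already match, leaving h'(y) = -1. Integrate: h(y) = -y.
So F(x,y) = -y + 3x^3y^2.
General solution: -y + 3x^3y^2 = C.
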